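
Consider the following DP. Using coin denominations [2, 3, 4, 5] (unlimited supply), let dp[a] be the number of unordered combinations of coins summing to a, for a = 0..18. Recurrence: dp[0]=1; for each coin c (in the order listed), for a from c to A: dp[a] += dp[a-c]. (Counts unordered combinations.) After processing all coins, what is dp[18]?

after  coin     0     1     2     3     4     5     6     7     8     9    10    11    12    13    14    15    16    17    18
          2     1     0     1     0     1     0     1     0     1     0     1     0     1     0     1     0     1     0     1
          3     1     0     1     1     1     1     2     1     2     2     2     2     3     2     3     3     3     3     4
          4     1     0     1     1     2     1     3     2     4     3     5     4     7     5     8     7    10     8    12
          5     1     0     1     1     2     2     3     3     5     5     7     7    10    10    13    14    17    18    22

22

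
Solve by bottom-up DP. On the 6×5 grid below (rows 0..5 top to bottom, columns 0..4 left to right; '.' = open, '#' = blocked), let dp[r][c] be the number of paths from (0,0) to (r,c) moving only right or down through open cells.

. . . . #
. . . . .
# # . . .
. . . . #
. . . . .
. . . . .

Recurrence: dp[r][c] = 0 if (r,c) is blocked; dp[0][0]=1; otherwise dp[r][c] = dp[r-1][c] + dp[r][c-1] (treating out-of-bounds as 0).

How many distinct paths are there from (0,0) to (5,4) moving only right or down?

r\c   0   1   2   3   4
  0   1   1   1   1   0
  1   1   2   3   4   4
  2   0   0   3   7  11
  3   0   0   3  10   0
  4   0   0   3  13  13
  5   0   0   3  16  29

29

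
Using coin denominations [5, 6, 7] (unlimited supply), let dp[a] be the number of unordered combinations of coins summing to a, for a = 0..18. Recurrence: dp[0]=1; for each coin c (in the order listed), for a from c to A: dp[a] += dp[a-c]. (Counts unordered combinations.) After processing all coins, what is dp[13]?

1

after  coin     0     1     2     3     4     5     6     7     8     9    10    11    12    13    14    15    16    17    18
          5     1     0     0     0     0     1     0     0     0     0     1     0     0     0     0     1     0     0     0
          6     1     0     0     0     0     1     1     0     0     0     1     1     1     0     0     1     1     1     1
          7     1     0     0     0     0     1     1     1     0     0     1     1     2     1     1     1     1     2     2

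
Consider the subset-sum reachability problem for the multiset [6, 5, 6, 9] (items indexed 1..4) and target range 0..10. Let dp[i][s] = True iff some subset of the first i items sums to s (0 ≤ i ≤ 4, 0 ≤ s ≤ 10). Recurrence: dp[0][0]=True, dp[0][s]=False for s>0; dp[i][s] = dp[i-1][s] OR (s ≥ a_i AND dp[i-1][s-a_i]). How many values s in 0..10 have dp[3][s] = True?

3

i\s   0   1   2   3   4   5   6   7   8   9  10
  0   T   F   F   F   F   F   F   F   F   F   F
  1   T   F   F   F   F   F   T   F   F   F   F
  2   T   F   F   F   F   T   T   F   F   F   F
  3   T   F   F   F   F   T   T   F   F   F   F
  4   T   F   F   F   F   T   T   F   F   T   F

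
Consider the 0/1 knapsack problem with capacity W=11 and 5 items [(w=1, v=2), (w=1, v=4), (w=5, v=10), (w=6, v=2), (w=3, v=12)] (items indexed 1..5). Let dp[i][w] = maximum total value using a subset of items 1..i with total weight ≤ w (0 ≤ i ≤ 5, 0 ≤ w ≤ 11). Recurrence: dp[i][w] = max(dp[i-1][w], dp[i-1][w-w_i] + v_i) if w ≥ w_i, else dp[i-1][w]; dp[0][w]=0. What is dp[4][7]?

i\w   0   1   2   3   4   5   6   7   8   9  10  11
  0   0   0   0   0   0   0   0   0   0   0   0   0
  1   0   2   2   2   2   2   2   2   2   2   2   2
  2   0   4   6   6   6   6   6   6   6   6   6   6
  3   0   4   6   6   6  10  14  16  16  16  16  16
  4   0   4   6   6   6  10  14  16  16  16  16  16
  5   0   4   6  12  16  18  18  18  22  26  28  28

16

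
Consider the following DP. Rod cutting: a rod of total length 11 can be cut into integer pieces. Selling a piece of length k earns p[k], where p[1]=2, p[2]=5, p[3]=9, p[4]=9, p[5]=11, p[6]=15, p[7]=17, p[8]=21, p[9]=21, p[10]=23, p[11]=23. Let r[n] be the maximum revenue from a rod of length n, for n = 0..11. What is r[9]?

   n    0    1    2    3    4    5    6    7    8    9   10   11
r[n]    0    2    5    9   11   14   18   20   23   27   29   32

27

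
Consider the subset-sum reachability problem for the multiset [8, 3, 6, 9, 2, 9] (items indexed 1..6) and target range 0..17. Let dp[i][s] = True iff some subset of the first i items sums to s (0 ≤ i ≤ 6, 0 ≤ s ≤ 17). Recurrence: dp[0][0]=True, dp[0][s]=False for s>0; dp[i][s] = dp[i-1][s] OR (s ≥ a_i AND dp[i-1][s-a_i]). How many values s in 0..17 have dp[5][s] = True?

15

i\s   0   1   2   3   4   5   6   7   8   9  10  11  12  13  14  15  16  17
  0   T   F   F   F   F   F   F   F   F   F   F   F   F   F   F   F   F   F
  1   T   F   F   F   F   F   F   F   T   F   F   F   F   F   F   F   F   F
  2   T   F   F   T   F   F   F   F   T   F   F   T   F   F   F   F   F   F
  3   T   F   F   T   F   F   T   F   T   T   F   T   F   F   T   F   F   T
  4   T   F   F   T   F   F   T   F   T   T   F   T   T   F   T   T   F   T
  5   T   F   T   T   F   T   T   F   T   T   T   T   T   T   T   T   T   T
  6   T   F   T   T   F   T   T   F   T   T   T   T   T   T   T   T   T   T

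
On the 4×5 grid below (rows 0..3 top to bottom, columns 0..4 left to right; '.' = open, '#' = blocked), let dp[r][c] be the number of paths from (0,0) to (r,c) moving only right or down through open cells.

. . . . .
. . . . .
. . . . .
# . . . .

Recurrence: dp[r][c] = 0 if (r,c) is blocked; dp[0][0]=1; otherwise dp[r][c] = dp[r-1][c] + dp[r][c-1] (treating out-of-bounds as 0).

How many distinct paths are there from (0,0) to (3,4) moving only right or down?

r\c   0   1   2   3   4
  0   1   1   1   1   1
  1   1   2   3   4   5
  2   1   3   6  10  15
  3   0   3   9  19  34

34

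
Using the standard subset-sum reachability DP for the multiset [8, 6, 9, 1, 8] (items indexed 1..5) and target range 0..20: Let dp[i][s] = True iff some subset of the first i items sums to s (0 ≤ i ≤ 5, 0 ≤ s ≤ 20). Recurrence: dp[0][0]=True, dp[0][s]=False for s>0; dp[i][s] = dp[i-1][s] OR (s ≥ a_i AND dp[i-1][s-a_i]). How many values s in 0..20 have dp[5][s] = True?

i\s   0   1   2   3   4   5   6   7   8   9  10  11  12  13  14  15  16  17  18  19  20
  0   T   F   F   F   F   F   F   F   F   F   F   F   F   F   F   F   F   F   F   F   F
  1   T   F   F   F   F   F   F   F   T   F   F   F   F   F   F   F   F   F   F   F   F
  2   T   F   F   F   F   F   T   F   T   F   F   F   F   F   T   F   F   F   F   F   F
  3   T   F   F   F   F   F   T   F   T   T   F   F   F   F   T   T   F   T   F   F   F
  4   T   T   F   F   F   F   T   T   T   T   T   F   F   F   T   T   T   T   T   F   F
  5   T   T   F   F   F   F   T   T   T   T   T   F   F   F   T   T   T   T   T   F   F

12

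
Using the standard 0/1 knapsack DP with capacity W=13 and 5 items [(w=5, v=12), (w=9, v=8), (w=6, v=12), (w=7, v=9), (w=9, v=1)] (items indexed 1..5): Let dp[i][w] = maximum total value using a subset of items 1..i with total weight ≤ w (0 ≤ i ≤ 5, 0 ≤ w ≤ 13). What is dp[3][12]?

i\w   0   1   2   3   4   5   6   7   8   9  10  11  12  13
  0   0   0   0   0   0   0   0   0   0   0   0   0   0   0
  1   0   0   0   0   0  12  12  12  12  12  12  12  12  12
  2   0   0   0   0   0  12  12  12  12  12  12  12  12  12
  3   0   0   0   0   0  12  12  12  12  12  12  24  24  24
  4   0   0   0   0   0  12  12  12  12  12  12  24  24  24
  5   0   0   0   0   0  12  12  12  12  12  12  24  24  24

24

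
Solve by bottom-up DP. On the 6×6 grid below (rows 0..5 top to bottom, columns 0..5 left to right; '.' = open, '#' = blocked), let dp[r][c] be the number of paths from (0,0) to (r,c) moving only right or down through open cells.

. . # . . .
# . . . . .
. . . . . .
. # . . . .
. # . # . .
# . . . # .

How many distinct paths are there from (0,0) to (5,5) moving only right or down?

23

r\c   0   1   2   3   4   5
  0   1   1   0   0   0   0
  1   0   1   1   1   1   1
  2   0   1   2   3   4   5
  3   0   0   2   5   9  14
  4   0   0   2   0   9  23
  5   0   0   2   2   0  23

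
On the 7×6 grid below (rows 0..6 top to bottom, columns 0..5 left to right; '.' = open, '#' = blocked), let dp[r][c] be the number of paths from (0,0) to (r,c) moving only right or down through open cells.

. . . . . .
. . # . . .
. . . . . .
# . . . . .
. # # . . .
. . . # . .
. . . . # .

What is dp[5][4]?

26

r\c   0   1   2   3   4   5
  0   1   1   1   1   1   1
  1   1   2   0   1   2   3
  2   1   3   3   4   6   9
  3   0   3   6  10  16  25
  4   0   0   0  10  26  51
  5   0   0   0   0  26  77
  6   0   0   0   0   0  77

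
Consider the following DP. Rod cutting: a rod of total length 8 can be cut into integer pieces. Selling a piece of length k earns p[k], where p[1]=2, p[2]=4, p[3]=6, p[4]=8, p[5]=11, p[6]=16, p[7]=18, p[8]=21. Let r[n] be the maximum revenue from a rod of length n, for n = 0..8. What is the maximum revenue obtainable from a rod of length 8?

   n    0    1    2    3    4    5    6    7    8
r[n]    0    2    4    6    8   11   16   18   21

21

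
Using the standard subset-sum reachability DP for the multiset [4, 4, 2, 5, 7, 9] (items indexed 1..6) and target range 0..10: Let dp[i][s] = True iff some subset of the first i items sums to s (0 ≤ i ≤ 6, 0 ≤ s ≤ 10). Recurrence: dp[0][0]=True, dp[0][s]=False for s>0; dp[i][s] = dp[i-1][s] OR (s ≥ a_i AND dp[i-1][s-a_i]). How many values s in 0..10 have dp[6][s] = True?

i\s   0   1   2   3   4   5   6   7   8   9  10
  0   T   F   F   F   F   F   F   F   F   F   F
  1   T   F   F   F   T   F   F   F   F   F   F
  2   T   F   F   F   T   F   F   F   T   F   F
  3   T   F   T   F   T   F   T   F   T   F   T
  4   T   F   T   F   T   T   T   T   T   T   T
  5   T   F   T   F   T   T   T   T   T   T   T
  6   T   F   T   F   T   T   T   T   T   T   T

9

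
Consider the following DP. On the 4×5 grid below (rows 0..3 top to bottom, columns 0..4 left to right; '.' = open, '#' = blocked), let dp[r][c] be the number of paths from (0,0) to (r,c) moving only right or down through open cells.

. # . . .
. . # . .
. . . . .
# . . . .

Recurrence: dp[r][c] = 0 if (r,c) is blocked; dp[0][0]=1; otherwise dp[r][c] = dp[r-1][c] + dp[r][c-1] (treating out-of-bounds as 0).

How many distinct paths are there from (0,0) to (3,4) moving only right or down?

r\c   0   1   2   3   4
  0   1   0   0   0   0
  1   1   1   0   0   0
  2   1   2   2   2   2
  3   0   2   4   6   8

8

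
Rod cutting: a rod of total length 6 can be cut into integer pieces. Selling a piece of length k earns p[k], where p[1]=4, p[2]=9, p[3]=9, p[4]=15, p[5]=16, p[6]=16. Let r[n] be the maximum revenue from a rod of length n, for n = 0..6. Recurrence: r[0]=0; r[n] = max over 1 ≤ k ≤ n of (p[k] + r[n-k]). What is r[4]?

18

   n    0    1    2    3    4    5    6
r[n]    0    4    9   13   18   22   27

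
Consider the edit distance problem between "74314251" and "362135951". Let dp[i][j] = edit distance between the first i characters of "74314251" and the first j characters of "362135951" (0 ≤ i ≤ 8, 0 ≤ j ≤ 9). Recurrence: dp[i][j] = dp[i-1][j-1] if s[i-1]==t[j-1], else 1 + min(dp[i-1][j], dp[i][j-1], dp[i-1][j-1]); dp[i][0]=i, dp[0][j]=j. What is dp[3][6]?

   ''  3  6  2  1  3  5  9  5  1
''  0  1  2  3  4  5  6  7  8  9
 7  1  1  2  3  4  5  6  7  8  9
 4  2  2  2  3  4  5  6  7  8  9
 3  3  2  3  3  4  4  5  6  7  8
 1  4  3  3  4  3  4  5  6  7  7
 4  5  4  4  4  4  4  5  6  7  8
 2  6  5  5  4  5  5  5  6  7  8
 5  7  6  6  5  5  6  5  6  6  7
 1  8  7  7  6  5  6  6  6  7  6

5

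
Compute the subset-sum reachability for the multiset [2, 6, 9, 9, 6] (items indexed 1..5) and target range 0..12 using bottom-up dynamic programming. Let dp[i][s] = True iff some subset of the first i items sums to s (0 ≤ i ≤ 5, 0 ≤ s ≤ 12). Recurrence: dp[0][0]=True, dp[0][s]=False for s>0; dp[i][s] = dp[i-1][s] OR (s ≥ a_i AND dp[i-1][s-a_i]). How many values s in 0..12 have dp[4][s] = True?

i\s   0   1   2   3   4   5   6   7   8   9  10  11  12
  0   T   F   F   F   F   F   F   F   F   F   F   F   F
  1   T   F   T   F   F   F   F   F   F   F   F   F   F
  2   T   F   T   F   F   F   T   F   T   F   F   F   F
  3   T   F   T   F   F   F   T   F   T   T   F   T   F
  4   T   F   T   F   F   F   T   F   T   T   F   T   F
  5   T   F   T   F   F   F   T   F   T   T   F   T   T

6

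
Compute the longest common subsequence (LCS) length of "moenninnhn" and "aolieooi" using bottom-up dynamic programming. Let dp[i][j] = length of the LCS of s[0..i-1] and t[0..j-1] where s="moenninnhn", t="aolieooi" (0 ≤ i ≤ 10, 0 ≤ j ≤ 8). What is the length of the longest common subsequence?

   ''  a  o  l  i  e  o  o  i
''  0  0  0  0  0  0  0  0  0
 m  0  0  0  0  0  0  0  0  0
 o  0  0  1  1  1  1  1  1  1
 e  0  0  1  1  1  2  2  2  2
 n  0  0  1  1  1  2  2  2  2
 n  0  0  1  1  1  2  2  2  2
 i  0  0  1  1  2  2  2  2  3
 n  0  0  1  1  2  2  2  2  3
 n  0  0  1  1  2  2  2  2  3
 h  0  0  1  1  2  2  2  2  3
 n  0  0  1  1  2  2  2  2  3

3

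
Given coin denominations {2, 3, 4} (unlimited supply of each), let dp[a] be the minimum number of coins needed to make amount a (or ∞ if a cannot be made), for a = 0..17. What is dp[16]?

 a  0  1  2  3  4  5  6  7  8  9 10 11 12 13 14 15 16 17
dp  0  -  1  1  1  2  2  2  2  3  3  3  3  4  4  4  4  5
(- denotes ∞ / unreachable)

4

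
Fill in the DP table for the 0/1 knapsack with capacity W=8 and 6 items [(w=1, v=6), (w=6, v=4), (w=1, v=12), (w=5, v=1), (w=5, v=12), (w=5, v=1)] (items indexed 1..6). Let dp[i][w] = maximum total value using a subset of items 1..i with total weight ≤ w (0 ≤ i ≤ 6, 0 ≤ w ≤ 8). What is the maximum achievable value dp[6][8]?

i\w   0   1   2   3   4   5   6   7   8
  0   0   0   0   0   0   0   0   0   0
  1   0   6   6   6   6   6   6   6   6
  2   0   6   6   6   6   6   6  10  10
  3   0  12  18  18  18  18  18  18  22
  4   0  12  18  18  18  18  18  19  22
  5   0  12  18  18  18  18  24  30  30
  6   0  12  18  18  18  18  24  30  30

30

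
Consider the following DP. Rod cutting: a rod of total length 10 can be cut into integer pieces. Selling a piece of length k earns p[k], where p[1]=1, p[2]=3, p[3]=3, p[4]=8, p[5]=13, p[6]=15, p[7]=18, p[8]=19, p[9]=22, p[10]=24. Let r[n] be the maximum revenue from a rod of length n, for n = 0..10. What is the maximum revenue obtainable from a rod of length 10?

   n    0    1    2    3    4    5    6    7    8    9   10
r[n]    0    1    3    4    8   13   15   18   19   22   26

26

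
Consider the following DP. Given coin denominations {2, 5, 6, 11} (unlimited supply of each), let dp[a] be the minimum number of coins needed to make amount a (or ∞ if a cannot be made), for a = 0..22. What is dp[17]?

2

 a  0  1  2  3  4  5  6  7  8  9 10 11 12 13 14 15 16 17 18 19 20 21 22
dp  0  -  1  -  2  1  1  2  2  3  2  1  2  2  3  3  2  2  3  3  4  3  2
(- denotes ∞ / unreachable)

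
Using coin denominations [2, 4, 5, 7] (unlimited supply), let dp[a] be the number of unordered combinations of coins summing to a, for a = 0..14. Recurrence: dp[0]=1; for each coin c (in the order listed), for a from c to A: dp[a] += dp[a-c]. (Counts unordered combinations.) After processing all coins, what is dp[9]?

after  coin     0     1     2     3     4     5     6     7     8     9    10    11    12    13    14
          2     1     0     1     0     1     0     1     0     1     0     1     0     1     0     1
          4     1     0     1     0     2     0     2     0     3     0     3     0     4     0     4
          5     1     0     1     0     2     1     2     1     3     2     4     2     5     3     6
          7     1     0     1     0     2     1     2     2     3     3     4     4     6     5     8

3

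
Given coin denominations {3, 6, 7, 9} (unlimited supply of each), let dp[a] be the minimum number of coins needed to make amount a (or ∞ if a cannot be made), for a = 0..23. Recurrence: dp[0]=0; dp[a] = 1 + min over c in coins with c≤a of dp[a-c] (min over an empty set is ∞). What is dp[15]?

 a  0  1  2  3  4  5  6  7  8  9 10 11 12 13 14 15 16 17 18 19 20 21 22 23
dp  0  -  -  1  -  -  1  1  -  1  2  -  2  2  2  2  2  3  2  3  3  3  3  3
(- denotes ∞ / unreachable)

2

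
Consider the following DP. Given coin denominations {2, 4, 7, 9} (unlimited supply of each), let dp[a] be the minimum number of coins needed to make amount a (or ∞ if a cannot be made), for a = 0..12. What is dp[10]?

3

 a  0  1  2  3  4  5  6  7  8  9 10 11 12
dp  0  -  1  -  1  -  2  1  2  1  3  2  3
(- denotes ∞ / unreachable)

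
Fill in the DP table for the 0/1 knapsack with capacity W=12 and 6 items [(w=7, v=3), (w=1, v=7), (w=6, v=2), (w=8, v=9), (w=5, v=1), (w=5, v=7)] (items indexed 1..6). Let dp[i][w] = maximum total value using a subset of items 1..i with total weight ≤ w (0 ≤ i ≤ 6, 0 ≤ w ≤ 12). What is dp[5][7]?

9

i\w   0   1   2   3   4   5   6   7   8   9  10  11  12
  0   0   0   0   0   0   0   0   0   0   0   0   0   0
  1   0   0   0   0   0   0   0   3   3   3   3   3   3
  2   0   7   7   7   7   7   7   7  10  10  10  10  10
  3   0   7   7   7   7   7   7   9  10  10  10  10  10
  4   0   7   7   7   7   7   7   9  10  16  16  16  16
  5   0   7   7   7   7   7   8   9  10  16  16  16  16
  6   0   7   7   7   7   7  14  14  14  16  16  16  16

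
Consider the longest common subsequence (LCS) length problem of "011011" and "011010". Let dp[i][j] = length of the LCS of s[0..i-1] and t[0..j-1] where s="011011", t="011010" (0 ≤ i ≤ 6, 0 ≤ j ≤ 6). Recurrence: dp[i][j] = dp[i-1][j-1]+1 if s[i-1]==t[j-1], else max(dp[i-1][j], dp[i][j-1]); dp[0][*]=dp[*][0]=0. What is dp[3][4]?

   ''  0  1  1  0  1  0
''  0  0  0  0  0  0  0
 0  0  1  1  1  1  1  1
 1  0  1  2  2  2  2  2
 1  0  1  2  3  3  3  3
 0  0  1  2  3  4  4  4
 1  0  1  2  3  4  5  5
 1  0  1  2  3  4  5  5

3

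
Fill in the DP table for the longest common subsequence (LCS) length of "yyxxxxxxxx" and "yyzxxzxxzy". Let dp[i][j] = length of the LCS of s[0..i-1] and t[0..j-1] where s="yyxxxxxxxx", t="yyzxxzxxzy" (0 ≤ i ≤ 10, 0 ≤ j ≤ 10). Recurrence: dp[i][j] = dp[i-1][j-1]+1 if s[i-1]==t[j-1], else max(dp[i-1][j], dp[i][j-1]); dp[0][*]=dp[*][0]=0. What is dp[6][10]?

6

   ''  y  y  z  x  x  z  x  x  z  y
''  0  0  0  0  0  0  0  0  0  0  0
 y  0  1  1  1  1  1  1  1  1  1  1
 y  0  1  2  2  2  2  2  2  2  2  2
 x  0  1  2  2  3  3  3  3  3  3  3
 x  0  1  2  2  3  4  4  4  4  4  4
 x  0  1  2  2  3  4  4  5  5  5  5
 x  0  1  2  2  3  4  4  5  6  6  6
 x  0  1  2  2  3  4  4  5  6  6  6
 x  0  1  2  2  3  4  4  5  6  6  6
 x  0  1  2  2  3  4  4  5  6  6  6
 x  0  1  2  2  3  4  4  5  6  6  6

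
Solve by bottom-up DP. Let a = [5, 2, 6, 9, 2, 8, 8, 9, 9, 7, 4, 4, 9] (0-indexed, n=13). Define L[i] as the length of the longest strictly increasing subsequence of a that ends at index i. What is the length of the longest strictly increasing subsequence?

   i    0    1    2    3    4    5    6    7    8    9   10   11   12
a[i]    5    2    6    9    2    8    8    9    9    7    4    4    9
L[i]    1    1    2    3    1    3    3    4    4    3    2    2    4

4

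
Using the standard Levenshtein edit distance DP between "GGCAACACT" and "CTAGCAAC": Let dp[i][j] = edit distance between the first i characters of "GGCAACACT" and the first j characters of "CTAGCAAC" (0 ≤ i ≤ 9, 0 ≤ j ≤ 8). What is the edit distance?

   ''  C  T  A  G  C  A  A  C
''  0  1  2  3  4  5  6  7  8
 G  1  1  2  3  3  4  5  6  7
 G  2  2  2  3  3  4  5  6  7
 C  3  2  3  3  4  3  4  5  6
 A  4  3  3  3  4  4  3  4  5
 A  5  4  4  3  4  5  4  3  4
 C  6  5  5  4  4  4  5  4  3
 A  7  6  6  5  5  5  4  5  4
 C  8  7  7  6  6  5  5  5  5
 T  9  8  7  7  7  6  6  6  6

6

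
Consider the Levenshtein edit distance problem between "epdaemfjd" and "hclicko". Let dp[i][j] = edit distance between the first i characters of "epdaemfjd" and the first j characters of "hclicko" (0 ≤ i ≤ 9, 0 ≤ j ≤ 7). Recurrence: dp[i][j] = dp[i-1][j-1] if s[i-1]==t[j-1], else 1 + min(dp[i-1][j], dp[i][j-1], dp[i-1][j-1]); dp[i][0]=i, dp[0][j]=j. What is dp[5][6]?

6

   ''  h  c  l  i  c  k  o
''  0  1  2  3  4  5  6  7
 e  1  1  2  3  4  5  6  7
 p  2  2  2  3  4  5  6  7
 d  3  3  3  3  4  5  6  7
 a  4  4  4  4  4  5  6  7
 e  5  5  5  5  5  5  6  7
 m  6  6  6  6  6  6  6  7
 f  7  7  7  7  7  7  7  7
 j  8  8  8  8  8  8  8  8
 d  9  9  9  9  9  9  9  9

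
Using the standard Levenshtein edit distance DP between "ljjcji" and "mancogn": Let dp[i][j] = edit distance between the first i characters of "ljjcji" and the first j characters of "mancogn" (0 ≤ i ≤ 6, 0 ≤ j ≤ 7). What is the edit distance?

   ''  m  a  n  c  o  g  n
''  0  1  2  3  4  5  6  7
 l  1  1  2  3  4  5  6  7
 j  2  2  2  3  4  5  6  7
 j  3  3  3  3  4  5  6  7
 c  4  4  4  4  3  4  5  6
 j  5  5  5  5  4  4  5  6
 i  6  6  6  6  5  5  5  6

6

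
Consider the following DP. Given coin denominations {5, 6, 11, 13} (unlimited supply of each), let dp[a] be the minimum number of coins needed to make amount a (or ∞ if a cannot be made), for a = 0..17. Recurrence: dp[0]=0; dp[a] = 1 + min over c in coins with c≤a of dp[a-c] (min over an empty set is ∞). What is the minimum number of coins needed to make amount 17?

 a  0  1  2  3  4  5  6  7  8  9 10 11 12 13 14 15 16 17
dp  0  -  -  -  -  1  1  -  -  -  2  1  2  1  -  3  2  2
(- denotes ∞ / unreachable)

2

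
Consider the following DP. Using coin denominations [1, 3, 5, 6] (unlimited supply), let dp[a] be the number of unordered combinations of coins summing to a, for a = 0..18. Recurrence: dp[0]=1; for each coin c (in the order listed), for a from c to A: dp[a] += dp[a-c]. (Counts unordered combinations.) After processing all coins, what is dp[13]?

15

after  coin     0     1     2     3     4     5     6     7     8     9    10    11    12    13    14    15    16    17    18
          1     1     1     1     1     1     1     1     1     1     1     1     1     1     1     1     1     1     1     1
          3     1     1     1     2     2     2     3     3     3     4     4     4     5     5     5     6     6     6     7
          5     1     1     1     2     2     3     4     4     5     6     7     8     9    10    11    13    14    15    17
          6     1     1     1     2     2     3     5     5     6     8     9    11    14    15    17    21    23    26    31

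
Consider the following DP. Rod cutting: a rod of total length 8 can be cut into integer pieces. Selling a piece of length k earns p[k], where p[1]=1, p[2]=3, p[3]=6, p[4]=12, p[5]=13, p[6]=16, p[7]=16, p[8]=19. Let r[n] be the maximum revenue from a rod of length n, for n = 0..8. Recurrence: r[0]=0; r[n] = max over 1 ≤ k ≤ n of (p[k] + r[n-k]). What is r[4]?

   n    0    1    2    3    4    5    6    7    8
r[n]    0    1    3    6   12   13   16   18   24

12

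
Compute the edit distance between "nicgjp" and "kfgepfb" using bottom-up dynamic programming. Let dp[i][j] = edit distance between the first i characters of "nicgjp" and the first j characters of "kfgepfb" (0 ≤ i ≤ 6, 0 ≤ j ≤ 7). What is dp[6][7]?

6

   ''  k  f  g  e  p  f  b
''  0  1  2  3  4  5  6  7
 n  1  1  2  3  4  5  6  7
 i  2  2  2  3  4  5  6  7
 c  3  3  3  3  4  5  6  7
 g  4  4  4  3  4  5  6  7
 j  5  5  5  4  4  5  6  7
 p  6  6  6  5  5  4  5  6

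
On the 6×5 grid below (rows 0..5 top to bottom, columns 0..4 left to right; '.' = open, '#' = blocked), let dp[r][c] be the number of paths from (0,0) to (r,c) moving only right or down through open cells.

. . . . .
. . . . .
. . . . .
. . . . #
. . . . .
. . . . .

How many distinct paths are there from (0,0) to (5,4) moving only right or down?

91

r\c   0   1   2   3   4
  0   1   1   1   1   1
  1   1   2   3   4   5
  2   1   3   6  10  15
  3   1   4  10  20   0
  4   1   5  15  35  35
  5   1   6  21  56  91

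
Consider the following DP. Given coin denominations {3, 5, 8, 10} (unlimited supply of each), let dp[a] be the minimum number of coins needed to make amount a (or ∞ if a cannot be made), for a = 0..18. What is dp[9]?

 a  0  1  2  3  4  5  6  7  8  9 10 11 12 13 14 15 16 17 18
dp  0  -  -  1  -  1  2  -  1  3  1  2  4  2  3  2  2  4  2
(- denotes ∞ / unreachable)

3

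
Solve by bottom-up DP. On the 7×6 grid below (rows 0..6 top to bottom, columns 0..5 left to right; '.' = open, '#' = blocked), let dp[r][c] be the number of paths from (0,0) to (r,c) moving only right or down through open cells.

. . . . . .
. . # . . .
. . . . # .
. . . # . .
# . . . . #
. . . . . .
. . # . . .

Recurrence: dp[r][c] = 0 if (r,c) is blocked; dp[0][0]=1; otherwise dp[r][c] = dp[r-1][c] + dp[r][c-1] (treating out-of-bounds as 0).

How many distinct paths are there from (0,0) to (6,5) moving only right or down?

r\c   0   1   2   3   4   5
  0   1   1   1   1   1   1
  1   1   2   0   1   2   3
  2   1   3   3   4   0   3
  3   1   4   7   0   0   3
  4   0   4  11  11  11   0
  5   0   4  15  26  37  37
  6   0   4   0  26  63 100

100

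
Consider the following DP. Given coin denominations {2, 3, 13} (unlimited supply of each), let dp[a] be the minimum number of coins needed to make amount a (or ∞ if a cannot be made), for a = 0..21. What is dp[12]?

 a  0  1  2  3  4  5  6  7  8  9 10 11 12 13 14 15 16 17 18 19 20 21
dp  0  -  1  1  2  2  2  3  3  3  4  4  4  1  5  2  2  3  3  3  4  4
(- denotes ∞ / unreachable)

4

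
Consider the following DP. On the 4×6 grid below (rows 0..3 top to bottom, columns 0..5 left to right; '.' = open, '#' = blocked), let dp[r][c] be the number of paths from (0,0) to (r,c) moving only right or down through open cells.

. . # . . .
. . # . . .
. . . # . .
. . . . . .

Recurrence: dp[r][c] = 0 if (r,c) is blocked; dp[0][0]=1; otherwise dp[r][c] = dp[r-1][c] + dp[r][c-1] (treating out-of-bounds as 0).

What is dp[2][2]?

r\c   0   1   2   3   4   5
  0   1   1   0   0   0   0
  1   1   2   0   0   0   0
  2   1   3   3   0   0   0
  3   1   4   7   7   7   7

3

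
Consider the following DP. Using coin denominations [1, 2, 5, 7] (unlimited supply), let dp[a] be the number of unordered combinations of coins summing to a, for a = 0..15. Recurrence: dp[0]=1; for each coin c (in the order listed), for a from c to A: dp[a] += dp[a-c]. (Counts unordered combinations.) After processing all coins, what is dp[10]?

12

after  coin     0     1     2     3     4     5     6     7     8     9    10    11    12    13    14    15
          1     1     1     1     1     1     1     1     1     1     1     1     1     1     1     1     1
          2     1     1     2     2     3     3     4     4     5     5     6     6     7     7     8     8
          5     1     1     2     2     3     4     5     6     7     8    10    11    13    14    16    18
          7     1     1     2     2     3     4     5     7     8    10    12    14    17    19    23    26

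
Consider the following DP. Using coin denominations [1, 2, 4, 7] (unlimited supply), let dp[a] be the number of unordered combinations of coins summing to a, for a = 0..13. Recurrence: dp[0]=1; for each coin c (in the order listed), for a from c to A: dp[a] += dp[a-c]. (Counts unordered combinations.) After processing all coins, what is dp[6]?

after  coin     0     1     2     3     4     5     6     7     8     9    10    11    12    13
          1     1     1     1     1     1     1     1     1     1     1     1     1     1     1
          2     1     1     2     2     3     3     4     4     5     5     6     6     7     7
          4     1     1     2     2     4     4     6     6     9     9    12    12    16    16
          7     1     1     2     2     4     4     6     7    10    11    14    16    20    22

6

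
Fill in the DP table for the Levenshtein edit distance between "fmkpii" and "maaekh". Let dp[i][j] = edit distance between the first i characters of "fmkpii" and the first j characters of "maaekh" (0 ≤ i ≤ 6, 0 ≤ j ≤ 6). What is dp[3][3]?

3

   ''  m  a  a  e  k  h
''  0  1  2  3  4  5  6
 f  1  1  2  3  4  5  6
 m  2  1  2  3  4  5  6
 k  3  2  2  3  4  4  5
 p  4  3  3  3  4  5  5
 i  5  4  4  4  4  5  6
 i  6  5  5  5  5  5  6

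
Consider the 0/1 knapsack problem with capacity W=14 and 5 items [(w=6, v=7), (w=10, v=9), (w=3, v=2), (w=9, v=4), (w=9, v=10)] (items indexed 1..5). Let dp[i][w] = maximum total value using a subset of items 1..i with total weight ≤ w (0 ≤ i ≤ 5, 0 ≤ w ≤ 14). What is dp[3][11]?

i\w   0   1   2   3   4   5   6   7   8   9  10  11  12  13  14
  0   0   0   0   0   0   0   0   0   0   0   0   0   0   0   0
  1   0   0   0   0   0   0   7   7   7   7   7   7   7   7   7
  2   0   0   0   0   0   0   7   7   7   7   9   9   9   9   9
  3   0   0   0   2   2   2   7   7   7   9   9   9   9  11  11
  4   0   0   0   2   2   2   7   7   7   9   9   9   9  11  11
  5   0   0   0   2   2   2   7   7   7  10  10  10  12  12  12

9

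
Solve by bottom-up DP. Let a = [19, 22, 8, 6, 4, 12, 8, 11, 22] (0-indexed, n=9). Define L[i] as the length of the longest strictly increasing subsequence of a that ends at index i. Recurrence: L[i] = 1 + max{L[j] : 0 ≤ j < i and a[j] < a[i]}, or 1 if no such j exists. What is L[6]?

2

   i    0    1    2    3    4    5    6    7    8
a[i]   19   22    8    6    4   12    8   11   22
L[i]    1    2    1    1    1    2    2    3    4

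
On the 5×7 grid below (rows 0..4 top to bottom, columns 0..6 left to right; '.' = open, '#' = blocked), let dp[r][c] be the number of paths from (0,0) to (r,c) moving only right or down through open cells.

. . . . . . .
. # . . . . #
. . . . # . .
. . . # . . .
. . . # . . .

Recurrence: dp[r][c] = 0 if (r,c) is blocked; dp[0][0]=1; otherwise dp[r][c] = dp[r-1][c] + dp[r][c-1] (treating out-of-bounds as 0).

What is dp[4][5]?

r\c   0   1   2   3   4   5   6
  0   1   1   1   1   1   1   1
  1   1   0   1   2   3   4   0
  2   1   1   2   4   0   4   4
  3   1   2   4   0   0   4   8
  4   1   3   7   0   0   4  12

4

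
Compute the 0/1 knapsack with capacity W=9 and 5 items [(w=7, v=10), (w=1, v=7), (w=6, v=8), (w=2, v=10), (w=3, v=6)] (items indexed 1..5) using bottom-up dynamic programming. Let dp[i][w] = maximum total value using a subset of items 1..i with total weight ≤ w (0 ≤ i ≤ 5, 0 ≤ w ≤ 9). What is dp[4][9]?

25

i\w   0   1   2   3   4   5   6   7   8   9
  0   0   0   0   0   0   0   0   0   0   0
  1   0   0   0   0   0   0   0  10  10  10
  2   0   7   7   7   7   7   7  10  17  17
  3   0   7   7   7   7   7   8  15  17  17
  4   0   7  10  17  17  17  17  17  18  25
  5   0   7  10  17  17  17  23  23  23  25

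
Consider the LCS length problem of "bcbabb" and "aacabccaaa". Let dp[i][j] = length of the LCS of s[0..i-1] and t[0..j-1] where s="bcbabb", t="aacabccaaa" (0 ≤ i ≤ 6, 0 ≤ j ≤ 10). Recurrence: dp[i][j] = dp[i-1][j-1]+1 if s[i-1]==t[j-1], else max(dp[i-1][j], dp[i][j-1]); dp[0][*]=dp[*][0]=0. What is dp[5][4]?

2

   ''  a  a  c  a  b  c  c  a  a  a
''  0  0  0  0  0  0  0  0  0  0  0
 b  0  0  0  0  0  1  1  1  1  1  1
 c  0  0  0  1  1  1  2  2  2  2  2
 b  0  0  0  1  1  2  2  2  2  2  2
 a  0  1  1  1  2  2  2  2  3  3  3
 b  0  1  1  1  2  3  3  3  3  3  3
 b  0  1  1  1  2  3  3  3  3  3  3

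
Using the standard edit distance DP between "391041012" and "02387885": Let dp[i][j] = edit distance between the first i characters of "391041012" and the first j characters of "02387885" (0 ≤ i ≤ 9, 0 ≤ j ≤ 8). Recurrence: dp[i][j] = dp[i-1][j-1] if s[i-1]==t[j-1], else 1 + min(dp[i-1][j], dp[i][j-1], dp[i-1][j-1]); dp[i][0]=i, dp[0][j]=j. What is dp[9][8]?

   ''  0  2  3  8  7  8  8  5
''  0  1  2  3  4  5  6  7  8
 3  1  1  2  2  3  4  5  6  7
 9  2  2  2  3  3  4  5  6  7
 1  3  3  3  3  4  4  5  6  7
 0  4  3  4  4  4  5  5  6  7
 4  5  4  4  5  5  5  6  6  7
 1  6  5  5  5  6  6  6  7  7
 0  7  6  6  6  6  7  7  7  8
 1  8  7  7  7  7  7  8  8  8
 2  9  8  7  8  8  8  8  9  9

9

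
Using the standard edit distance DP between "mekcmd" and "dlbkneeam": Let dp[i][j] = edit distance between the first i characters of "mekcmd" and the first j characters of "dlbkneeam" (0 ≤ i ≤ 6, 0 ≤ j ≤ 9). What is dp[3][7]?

6

   ''  d  l  b  k  n  e  e  a  m
''  0  1  2  3  4  5  6  7  8  9
 m  1  1  2  3  4  5  6  7  8  8
 e  2  2  2  3  4  5  5  6  7  8
 k  3  3  3  3  3  4  5  6  7  8
 c  4  4  4  4  4  4  5  6  7  8
 m  5  5  5  5  5  5  5  6  7  7
 d  6  5  6  6  6  6  6  6  7  8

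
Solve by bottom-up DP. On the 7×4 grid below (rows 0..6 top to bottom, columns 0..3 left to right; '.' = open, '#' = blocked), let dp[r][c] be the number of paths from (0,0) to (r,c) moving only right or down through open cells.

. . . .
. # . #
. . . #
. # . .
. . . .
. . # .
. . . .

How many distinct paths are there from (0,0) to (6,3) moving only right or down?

8

r\c   0   1   2   3
  0   1   1   1   1
  1   1   0   1   0
  2   1   1   2   0
  3   1   0   2   2
  4   1   1   3   5
  5   1   2   0   5
  6   1   3   3   8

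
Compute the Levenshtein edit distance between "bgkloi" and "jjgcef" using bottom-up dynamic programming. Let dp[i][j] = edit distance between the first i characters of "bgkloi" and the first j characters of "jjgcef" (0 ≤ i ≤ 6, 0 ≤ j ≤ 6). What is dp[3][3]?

3

   ''  j  j  g  c  e  f
''  0  1  2  3  4  5  6
 b  1  1  2  3  4  5  6
 g  2  2  2  2  3  4  5
 k  3  3  3  3  3  4  5
 l  4  4  4  4  4  4  5
 o  5  5  5  5  5  5  5
 i  6  6  6  6  6  6  6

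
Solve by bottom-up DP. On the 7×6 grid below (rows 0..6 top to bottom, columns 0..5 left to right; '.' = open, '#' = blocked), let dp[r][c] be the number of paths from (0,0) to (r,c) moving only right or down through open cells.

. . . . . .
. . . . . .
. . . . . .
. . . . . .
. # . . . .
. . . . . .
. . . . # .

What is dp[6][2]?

r\c   0   1   2   3   4   5
  0   1   1   1   1   1   1
  1   1   2   3   4   5   6
  2   1   3   6  10  15  21
  3   1   4  10  20  35  56
  4   1   0  10  30  65 121
  5   1   1  11  41 106 227
  6   1   2  13  54   0 227

13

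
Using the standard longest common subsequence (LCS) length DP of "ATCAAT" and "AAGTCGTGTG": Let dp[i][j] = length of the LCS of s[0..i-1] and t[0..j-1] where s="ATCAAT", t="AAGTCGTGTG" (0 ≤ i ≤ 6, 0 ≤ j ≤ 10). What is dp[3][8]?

   ''  A  A  G  T  C  G  T  G  T  G
''  0  0  0  0  0  0  0  0  0  0  0
 A  0  1  1  1  1  1  1  1  1  1  1
 T  0  1  1  1  2  2  2  2  2  2  2
 C  0  1  1  1  2  3  3  3  3  3  3
 A  0  1  2  2  2  3  3  3  3  3  3
 A  0  1  2  2  2  3  3  3  3  3  3
 T  0  1  2  2  3  3  3  4  4  4  4

3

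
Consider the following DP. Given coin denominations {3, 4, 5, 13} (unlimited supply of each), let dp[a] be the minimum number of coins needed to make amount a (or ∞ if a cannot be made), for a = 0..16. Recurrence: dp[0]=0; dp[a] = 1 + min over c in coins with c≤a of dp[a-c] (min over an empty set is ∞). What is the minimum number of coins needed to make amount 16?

 a  0  1  2  3  4  5  6  7  8  9 10 11 12 13 14 15 16
dp  0  -  -  1  1  1  2  2  2  2  2  3  3  1  3  3  2
(- denotes ∞ / unreachable)

2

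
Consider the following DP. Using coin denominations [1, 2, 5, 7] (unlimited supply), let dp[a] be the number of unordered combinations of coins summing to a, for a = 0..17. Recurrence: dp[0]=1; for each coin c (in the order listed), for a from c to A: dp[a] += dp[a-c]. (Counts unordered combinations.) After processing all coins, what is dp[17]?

34

after  coin     0     1     2     3     4     5     6     7     8     9    10    11    12    13    14    15    16    17
          1     1     1     1     1     1     1     1     1     1     1     1     1     1     1     1     1     1     1
          2     1     1     2     2     3     3     4     4     5     5     6     6     7     7     8     8     9     9
          5     1     1     2     2     3     4     5     6     7     8    10    11    13    14    16    18    20    22
          7     1     1     2     2     3     4     5     7     8    10    12    14    17    19    23    26    30    34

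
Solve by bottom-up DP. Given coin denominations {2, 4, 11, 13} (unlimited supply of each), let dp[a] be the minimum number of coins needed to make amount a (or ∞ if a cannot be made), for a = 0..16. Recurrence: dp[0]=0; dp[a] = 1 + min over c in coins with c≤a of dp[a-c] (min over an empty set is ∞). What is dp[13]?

 a  0  1  2  3  4  5  6  7  8  9 10 11 12 13 14 15 16
dp  0  -  1  -  1  -  2  -  2  -  3  1  3  1  4  2  4
(- denotes ∞ / unreachable)

1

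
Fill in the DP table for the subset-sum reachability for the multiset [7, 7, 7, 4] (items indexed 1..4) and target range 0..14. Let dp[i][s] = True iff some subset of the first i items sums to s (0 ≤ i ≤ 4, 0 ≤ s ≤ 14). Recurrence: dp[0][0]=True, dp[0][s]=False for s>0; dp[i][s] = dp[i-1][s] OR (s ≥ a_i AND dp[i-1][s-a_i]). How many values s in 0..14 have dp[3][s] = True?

i\s   0   1   2   3   4   5   6   7   8   9  10  11  12  13  14
  0   T   F   F   F   F   F   F   F   F   F   F   F   F   F   F
  1   T   F   F   F   F   F   F   T   F   F   F   F   F   F   F
  2   T   F   F   F   F   F   F   T   F   F   F   F   F   F   T
  3   T   F   F   F   F   F   F   T   F   F   F   F   F   F   T
  4   T   F   F   F   T   F   F   T   F   F   F   T   F   F   T

3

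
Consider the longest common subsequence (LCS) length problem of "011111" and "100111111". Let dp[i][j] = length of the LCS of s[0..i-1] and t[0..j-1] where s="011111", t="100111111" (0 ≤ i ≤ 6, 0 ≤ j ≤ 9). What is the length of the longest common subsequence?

6

   ''  1  0  0  1  1  1  1  1  1
''  0  0  0  0  0  0  0  0  0  0
 0  0  0  1  1  1  1  1  1  1  1
 1  0  1  1  1  2  2  2  2  2  2
 1  0  1  1  1  2  3  3  3  3  3
 1  0  1  1  1  2  3  4  4  4  4
 1  0  1  1  1  2  3  4  5  5  5
 1  0  1  1  1  2  3  4  5  6  6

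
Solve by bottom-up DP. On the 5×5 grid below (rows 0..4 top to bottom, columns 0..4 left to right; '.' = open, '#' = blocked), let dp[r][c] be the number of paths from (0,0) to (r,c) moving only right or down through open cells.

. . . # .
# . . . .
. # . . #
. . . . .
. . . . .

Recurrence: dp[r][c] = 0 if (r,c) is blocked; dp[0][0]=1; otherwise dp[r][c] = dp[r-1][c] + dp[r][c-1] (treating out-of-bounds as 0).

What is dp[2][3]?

r\c   0   1   2   3   4
  0   1   1   1   0   0
  1   0   1   2   2   2
  2   0   0   2   4   0
  3   0   0   2   6   6
  4   0   0   2   8  14

4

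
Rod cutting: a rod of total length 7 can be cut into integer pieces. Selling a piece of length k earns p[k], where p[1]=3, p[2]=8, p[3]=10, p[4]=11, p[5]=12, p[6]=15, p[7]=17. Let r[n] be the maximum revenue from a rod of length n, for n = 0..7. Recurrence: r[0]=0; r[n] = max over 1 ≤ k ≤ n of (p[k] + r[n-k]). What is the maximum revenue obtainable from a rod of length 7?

   n    0    1    2    3    4    5    6    7
r[n]    0    3    8   11   16   19   24   27

27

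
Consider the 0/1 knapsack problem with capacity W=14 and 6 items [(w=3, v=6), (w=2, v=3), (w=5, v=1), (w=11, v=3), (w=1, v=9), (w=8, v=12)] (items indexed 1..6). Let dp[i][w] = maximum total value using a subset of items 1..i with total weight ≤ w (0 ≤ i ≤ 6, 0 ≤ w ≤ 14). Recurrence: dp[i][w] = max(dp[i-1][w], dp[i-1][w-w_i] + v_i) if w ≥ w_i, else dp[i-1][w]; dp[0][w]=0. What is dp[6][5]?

15

i\w   0   1   2   3   4   5   6   7   8   9  10  11  12  13  14
  0   0   0   0   0   0   0   0   0   0   0   0   0   0   0   0
  1   0   0   0   6   6   6   6   6   6   6   6   6   6   6   6
  2   0   0   3   6   6   9   9   9   9   9   9   9   9   9   9
  3   0   0   3   6   6   9   9   9   9   9  10  10  10  10  10
  4   0   0   3   6   6   9   9   9   9   9  10  10  10  10  10
  5   0   9   9  12  15  15  18  18  18  18  18  19  19  19  19
  6   0   9   9  12  15  15  18  18  18  21  21  24  27  27  30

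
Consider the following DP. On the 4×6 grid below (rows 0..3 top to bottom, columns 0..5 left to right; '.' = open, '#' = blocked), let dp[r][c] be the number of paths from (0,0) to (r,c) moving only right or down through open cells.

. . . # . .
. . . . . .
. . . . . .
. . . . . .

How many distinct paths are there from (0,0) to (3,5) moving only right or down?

r\c   0   1   2   3   4   5
  0   1   1   1   0   0   0
  1   1   2   3   3   3   3
  2   1   3   6   9  12  15
  3   1   4  10  19  31  46

46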